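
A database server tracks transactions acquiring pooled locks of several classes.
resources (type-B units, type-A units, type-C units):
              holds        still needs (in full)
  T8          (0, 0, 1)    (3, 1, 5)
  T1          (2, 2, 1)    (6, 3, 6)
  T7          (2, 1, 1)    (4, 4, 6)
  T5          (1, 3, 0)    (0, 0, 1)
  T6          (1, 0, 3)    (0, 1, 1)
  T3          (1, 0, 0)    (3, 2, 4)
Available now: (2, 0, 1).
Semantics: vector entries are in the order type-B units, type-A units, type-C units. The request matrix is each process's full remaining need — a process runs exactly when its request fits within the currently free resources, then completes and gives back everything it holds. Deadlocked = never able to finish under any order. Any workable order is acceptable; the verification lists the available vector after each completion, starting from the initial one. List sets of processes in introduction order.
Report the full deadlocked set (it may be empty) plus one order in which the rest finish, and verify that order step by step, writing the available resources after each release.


The deadlocked set is T8, T1 and T7.
Key observation: even finishing T5, T6, T3 leaves just (5, 3, 4) free — too little type-C units for any of the remaining processes.
A valid finishing order for the others: T5, T6, T3. Walking it through:
  pool = (2, 0, 1)
  T5: need (0, 0, 1) fits (2, 0, 1); releases (1, 3, 0), pool now (3, 3, 1)
  T6: need (0, 1, 1) fits (3, 3, 1); releases (1, 0, 3), pool now (4, 3, 4)
  T3: need (3, 2, 4) fits (4, 3, 4); releases (1, 0, 0), pool now (5, 3, 4)
None of the blocked processes ever fits:
  blocked: T8 wants (3, 1, 5), pool (5, 3, 4) — not enough type-C units
  blocked: T1 wants (6, 3, 6), pool (5, 3, 4) — not enough type-B units and type-C units
  blocked: T7 wants (4, 4, 6), pool (5, 3, 4) — not enough type-A units and type-C units


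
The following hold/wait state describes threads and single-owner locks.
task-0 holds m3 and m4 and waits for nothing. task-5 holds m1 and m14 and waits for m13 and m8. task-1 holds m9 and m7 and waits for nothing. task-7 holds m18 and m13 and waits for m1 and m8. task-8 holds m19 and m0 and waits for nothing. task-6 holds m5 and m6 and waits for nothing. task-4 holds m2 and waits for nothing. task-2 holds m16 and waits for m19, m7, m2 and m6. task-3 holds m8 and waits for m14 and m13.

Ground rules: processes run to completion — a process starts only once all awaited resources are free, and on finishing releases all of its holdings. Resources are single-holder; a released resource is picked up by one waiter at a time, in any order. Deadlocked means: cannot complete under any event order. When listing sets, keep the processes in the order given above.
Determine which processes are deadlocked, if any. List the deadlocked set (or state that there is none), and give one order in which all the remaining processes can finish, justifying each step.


Deadlocked: task-5, task-7 and task-3.
Key observation: the loop task-5 -> task-7 -> task-5 blocks itself forever; task-3 is caught in further circular waits.
One completion order for the rest: task-8, task-1, task-0, task-4, task-6, task-2.
Check, step by step:
  task-8: no waits; runs immediately, freeing m19 and m0
  task-1: no waits; runs immediately, freeing m9 and m7
  task-0: no waits; runs immediately, freeing m3 and m4
  task-4: no waits; runs immediately, freeing m2
  task-6: no waits; runs immediately, freeing m5 and m6
  task-2: everything it awaited (m19, m7, m2 and m6) is free; runs, freeing m16


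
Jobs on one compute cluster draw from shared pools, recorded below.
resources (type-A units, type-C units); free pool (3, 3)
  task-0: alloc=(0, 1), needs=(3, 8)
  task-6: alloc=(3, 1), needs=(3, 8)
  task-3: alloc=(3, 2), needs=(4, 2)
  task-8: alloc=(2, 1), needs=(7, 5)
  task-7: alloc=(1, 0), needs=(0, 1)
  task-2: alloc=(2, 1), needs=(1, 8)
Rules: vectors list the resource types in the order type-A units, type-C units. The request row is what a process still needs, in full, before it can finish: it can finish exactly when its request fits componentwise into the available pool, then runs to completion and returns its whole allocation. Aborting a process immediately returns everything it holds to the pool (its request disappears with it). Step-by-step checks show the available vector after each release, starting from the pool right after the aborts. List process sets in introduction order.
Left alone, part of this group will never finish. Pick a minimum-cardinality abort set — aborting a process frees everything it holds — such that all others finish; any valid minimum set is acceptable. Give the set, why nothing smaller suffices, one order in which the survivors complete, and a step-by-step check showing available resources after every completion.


Abort task-6 and task-2.
Key observation: the returned (5, 2) from task-6 and task-2 is what brings task-0 — unrunnable before, under any order — into play at step 4.
Why nothing smaller works — every single abort fails: task-0 alone leaves task-6 blocked (short on type-C units); task-6 alone leaves task-0 blocked (short on type-C units); task-3 alone leaves task-0 blocked (short on type-C units); task-8 alone leaves task-0 blocked (short on type-C units); task-7 alone leaves task-0 blocked (short on type-C units); task-2 alone leaves task-0 blocked (short on type-C units).
One survivor order: task-3, task-7, task-8, task-0. Step-by-step check (post-abort pool first):
  pool = (8, 5)
  task-3 needs (4, 2) <= (8, 5) -> finishes; pool += (3, 2) = (11, 7)
  task-7 needs (0, 1) <= (11, 7) -> finishes; pool += (1, 0) = (12, 7)
  task-8 needs (7, 5) <= (12, 7) -> finishes; pool += (2, 1) = (14, 8)
  task-0 needs (3, 8) <= (14, 8) -> finishes; pool += (0, 1) = (14, 9)


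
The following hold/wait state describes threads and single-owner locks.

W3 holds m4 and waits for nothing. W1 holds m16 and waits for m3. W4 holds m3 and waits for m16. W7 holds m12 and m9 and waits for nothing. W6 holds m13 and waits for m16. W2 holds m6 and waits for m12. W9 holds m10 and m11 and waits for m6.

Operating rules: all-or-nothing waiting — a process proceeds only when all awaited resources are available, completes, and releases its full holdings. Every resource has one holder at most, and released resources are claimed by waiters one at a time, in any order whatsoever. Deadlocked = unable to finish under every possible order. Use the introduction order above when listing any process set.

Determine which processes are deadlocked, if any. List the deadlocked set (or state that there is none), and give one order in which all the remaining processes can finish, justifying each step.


Deadlocked set: W1, W4 and W6.
Key observation: the loop W1 -> W4 -> W1 blocks itself forever; W6 waits into the deadlock from upstream.
A valid finishing order for the others: W7, W2, W9, W3.
Check, step by step:
  W7: no waits; runs immediately, freeing m12 and m9
  W2 waits on m12 — all released -> runs and releases m6
  W9 waits on m6 — all released -> runs and releases m10 and m11
  W3: no waits; runs immediately, freeing m4


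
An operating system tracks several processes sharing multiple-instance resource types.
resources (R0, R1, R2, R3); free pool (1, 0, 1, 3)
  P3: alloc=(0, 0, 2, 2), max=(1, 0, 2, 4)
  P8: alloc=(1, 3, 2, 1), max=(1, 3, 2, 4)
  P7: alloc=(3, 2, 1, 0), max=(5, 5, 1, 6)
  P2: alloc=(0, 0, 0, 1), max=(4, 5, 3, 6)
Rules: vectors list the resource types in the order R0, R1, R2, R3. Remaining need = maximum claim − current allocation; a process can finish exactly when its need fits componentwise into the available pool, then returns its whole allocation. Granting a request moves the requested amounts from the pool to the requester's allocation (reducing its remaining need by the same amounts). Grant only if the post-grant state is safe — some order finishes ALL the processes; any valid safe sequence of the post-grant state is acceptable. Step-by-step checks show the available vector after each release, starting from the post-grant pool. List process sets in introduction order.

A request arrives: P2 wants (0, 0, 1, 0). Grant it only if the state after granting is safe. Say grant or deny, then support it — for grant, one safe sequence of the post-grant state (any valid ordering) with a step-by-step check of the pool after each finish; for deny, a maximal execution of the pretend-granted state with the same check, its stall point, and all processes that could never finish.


GRANT: granting preserves safety; a valid post-grant sequence is P8, P3, P7, P2.
Key observation: the grant leaves (1, 0, 0, 3) free — enough for P8, whose release restarts the cascade.
Step-by-step check of the post-grant state:
  pool = (1, 0, 0, 3)
  P8 needs (0, 0, 0, 3) <= (1, 0, 0, 3) -> finishes; pool += (1, 3, 2, 1) = (2, 3, 2, 4)
  P3 needs (1, 0, 0, 2) <= (2, 3, 2, 4) -> finishes; pool += (0, 0, 2, 2) = (2, 3, 4, 6)
  P7 needs (2, 3, 0, 6) <= (2, 3, 4, 6) -> finishes; pool += (3, 2, 1, 0) = (5, 5, 5, 6)
  P2 needs (4, 5, 2, 5) <= (5, 5, 5, 6) -> finishes; pool += (0, 0, 1, 1) = (5, 5, 6, 7)


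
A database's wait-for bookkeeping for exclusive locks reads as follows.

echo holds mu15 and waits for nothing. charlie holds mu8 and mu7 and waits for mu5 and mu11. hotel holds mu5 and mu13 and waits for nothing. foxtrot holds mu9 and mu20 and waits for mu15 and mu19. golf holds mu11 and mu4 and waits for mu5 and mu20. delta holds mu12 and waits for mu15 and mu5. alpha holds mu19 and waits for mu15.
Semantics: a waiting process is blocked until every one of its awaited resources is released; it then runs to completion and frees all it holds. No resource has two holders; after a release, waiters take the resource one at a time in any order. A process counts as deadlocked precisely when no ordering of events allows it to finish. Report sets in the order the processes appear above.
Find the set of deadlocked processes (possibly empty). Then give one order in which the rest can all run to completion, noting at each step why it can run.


No process is deadlocked.
Key observation: although several processes wait, no cycle exists — each chain bottoms out at a free runner.
The rest can finish in the order echo, alpha, foxtrot, hotel, golf, charlie, delta.
Verifying each step:
  echo: no waits; runs immediately, freeing mu15
  alpha waits on mu15 — all released -> runs and releases mu19
  foxtrot waits on mu15 and mu19 — all released -> runs and releases mu9 and mu20
  hotel: no waits; runs immediately, freeing mu5 and mu13
  golf waits on mu5 and mu20 — all released -> runs and releases mu11 and mu4
  charlie waits on mu5 and mu11 — all released -> runs and releases mu8 and mu7
  delta waits on mu15 and mu5 — all released -> runs and releases mu12


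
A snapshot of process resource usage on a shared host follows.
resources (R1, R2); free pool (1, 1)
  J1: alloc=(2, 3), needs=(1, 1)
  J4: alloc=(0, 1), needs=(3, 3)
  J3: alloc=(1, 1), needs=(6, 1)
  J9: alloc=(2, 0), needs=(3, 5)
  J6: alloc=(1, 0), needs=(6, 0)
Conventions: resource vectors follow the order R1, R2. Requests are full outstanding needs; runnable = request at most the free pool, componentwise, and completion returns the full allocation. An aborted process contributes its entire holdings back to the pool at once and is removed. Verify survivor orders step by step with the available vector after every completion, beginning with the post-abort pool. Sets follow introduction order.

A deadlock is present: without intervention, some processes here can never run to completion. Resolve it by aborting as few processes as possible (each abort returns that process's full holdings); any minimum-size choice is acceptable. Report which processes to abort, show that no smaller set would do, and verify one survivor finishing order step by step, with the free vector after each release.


Abort J3.
Key observation: before aborting J3, J6 was permanently blocked — no order could ever run it; afterwards it completes at step 4.
Why nothing smaller works: aborting no one leaves the state deadlocked as given.
The survivors complete as J1, J9, J4, J6. Step-by-step check (starting from the post-abort pool):
  pool = (2, 2)
  J1 needs (1, 1) <= (2, 2) -> finishes; pool += (2, 3) = (4, 5)
  J9 needs (3, 5) <= (4, 5) -> finishes; pool += (2, 0) = (6, 5)
  J4 needs (3, 3) <= (6, 5) -> finishes; pool += (0, 1) = (6, 6)
  J6 needs (6, 0) <= (6, 6) -> finishes; pool += (1, 0) = (7, 6)


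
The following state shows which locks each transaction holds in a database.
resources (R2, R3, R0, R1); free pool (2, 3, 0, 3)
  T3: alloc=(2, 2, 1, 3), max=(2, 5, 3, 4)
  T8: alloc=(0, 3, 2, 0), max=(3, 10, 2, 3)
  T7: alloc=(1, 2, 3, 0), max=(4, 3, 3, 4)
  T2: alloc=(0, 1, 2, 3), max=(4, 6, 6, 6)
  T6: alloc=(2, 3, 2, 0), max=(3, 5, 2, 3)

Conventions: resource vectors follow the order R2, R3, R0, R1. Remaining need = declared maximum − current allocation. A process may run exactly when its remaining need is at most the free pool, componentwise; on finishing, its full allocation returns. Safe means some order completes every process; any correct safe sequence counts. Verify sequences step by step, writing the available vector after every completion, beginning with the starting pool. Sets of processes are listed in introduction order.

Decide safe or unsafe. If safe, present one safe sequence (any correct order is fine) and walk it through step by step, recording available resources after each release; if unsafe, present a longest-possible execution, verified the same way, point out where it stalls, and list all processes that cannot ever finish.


SAFE — a valid safe sequence is T6, T3, T8, T2, T7.
Key observation: the first exact fit in this order is T6 — it needs (1, 2, 0, 3) with (2, 3, 0, 3) free, meeting a requested resource to the last unit.
Verifying each step:
  pool = (2, 3, 0, 3)
  T6 needs (1, 2, 0, 3) <= (2, 3, 0, 3) -> finishes; pool += (2, 3, 2, 0) = (4, 6, 2, 3)
  T3 needs (0, 3, 2, 1) <= (4, 6, 2, 3) -> finishes; pool += (2, 2, 1, 3) = (6, 8, 3, 6)
  T8 needs (3, 7, 0, 3) <= (6, 8, 3, 6) -> finishes; pool += (0, 3, 2, 0) = (6, 11, 5, 6)
  T2 needs (4, 5, 4, 3) <= (6, 11, 5, 6) -> finishes; pool += (0, 1, 2, 3) = (6, 12, 7, 9)
  T7 needs (3, 1, 0, 4) <= (6, 12, 7, 9) -> finishes; pool += (1, 2, 3, 0) = (7, 14, 10, 9)


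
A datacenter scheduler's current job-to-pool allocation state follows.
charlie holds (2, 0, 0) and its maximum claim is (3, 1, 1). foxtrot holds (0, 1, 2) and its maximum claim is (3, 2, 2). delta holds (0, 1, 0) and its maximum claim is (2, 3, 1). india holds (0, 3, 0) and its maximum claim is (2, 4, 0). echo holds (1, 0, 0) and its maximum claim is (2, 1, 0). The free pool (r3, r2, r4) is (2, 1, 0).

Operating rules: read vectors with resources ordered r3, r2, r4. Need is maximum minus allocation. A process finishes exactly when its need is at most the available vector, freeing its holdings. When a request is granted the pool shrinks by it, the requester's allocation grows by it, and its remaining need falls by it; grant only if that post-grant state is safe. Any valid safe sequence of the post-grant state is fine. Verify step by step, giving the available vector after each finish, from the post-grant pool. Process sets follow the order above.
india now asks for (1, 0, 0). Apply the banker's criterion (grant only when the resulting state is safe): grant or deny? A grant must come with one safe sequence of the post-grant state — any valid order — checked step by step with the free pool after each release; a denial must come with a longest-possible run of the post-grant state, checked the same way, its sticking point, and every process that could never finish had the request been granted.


GRANT: granting preserves safety; a valid post-grant sequence is india, echo, foxtrot, charlie, delta.
Key observation: even at the reduced pool (1, 1, 0), india fits immediately, so safety survives the grant.
Verifying the post-grant state step by step:
  pool = (1, 1, 0)
  run india (needs (1, 1, 0), free (1, 1, 0)); after release of (1, 3, 0) the pool is (2, 4, 0)
  run echo (needs (1, 1, 0), free (2, 4, 0)); after release of (1, 0, 0) the pool is (3, 4, 0)
  run foxtrot (needs (3, 1, 0), free (3, 4, 0)); after release of (0, 1, 2) the pool is (3, 5, 2)
  run charlie (needs (1, 1, 1), free (3, 5, 2)); after release of (2, 0, 0) the pool is (5, 5, 2)
  run delta (needs (2, 2, 1), free (5, 5, 2)); after release of (0, 1, 0) the pool is (5, 6, 2)


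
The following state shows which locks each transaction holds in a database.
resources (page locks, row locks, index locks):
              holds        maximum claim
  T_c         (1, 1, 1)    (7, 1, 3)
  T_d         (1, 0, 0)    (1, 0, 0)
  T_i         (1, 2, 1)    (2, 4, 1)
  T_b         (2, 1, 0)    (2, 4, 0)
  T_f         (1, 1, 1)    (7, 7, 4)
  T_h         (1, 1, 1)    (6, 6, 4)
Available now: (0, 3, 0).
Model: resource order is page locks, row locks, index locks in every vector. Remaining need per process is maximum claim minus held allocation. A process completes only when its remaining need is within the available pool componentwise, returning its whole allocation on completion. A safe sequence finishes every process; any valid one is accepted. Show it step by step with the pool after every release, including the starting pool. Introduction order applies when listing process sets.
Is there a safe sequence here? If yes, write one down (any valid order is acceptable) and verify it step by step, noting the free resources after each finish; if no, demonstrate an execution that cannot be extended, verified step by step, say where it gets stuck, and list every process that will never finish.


UNSAFE.
Key observation: the pool after T_b, T_d, T_i is (4, 6, 1); every surviving request exceeds it in page locks, so progress ends there.
The run T_b, T_d, T_i cannot be extended any further. Check, step by step:
  pool = (0, 3, 0)
  T_b: need (0, 3, 0) fits (0, 3, 0); releases (2, 1, 0), pool now (2, 4, 0)
  T_d: need (0, 0, 0) fits (2, 4, 0); releases (1, 0, 0), pool now (3, 4, 0)
  T_i: need (1, 2, 0) fits (3, 4, 0); releases (1, 2, 1), pool now (4, 6, 1)
  T_c still needs (6, 0, 2) but only (4, 6, 1) is free — short on page locks and index locks
  T_f still needs (6, 6, 3) but only (4, 6, 1) is free — short on page locks and index locks
  T_h still needs (5, 5, 3) but only (4, 6, 1) is free — short on page locks and index locks
Permanently blocked: T_c, T_f and T_h.


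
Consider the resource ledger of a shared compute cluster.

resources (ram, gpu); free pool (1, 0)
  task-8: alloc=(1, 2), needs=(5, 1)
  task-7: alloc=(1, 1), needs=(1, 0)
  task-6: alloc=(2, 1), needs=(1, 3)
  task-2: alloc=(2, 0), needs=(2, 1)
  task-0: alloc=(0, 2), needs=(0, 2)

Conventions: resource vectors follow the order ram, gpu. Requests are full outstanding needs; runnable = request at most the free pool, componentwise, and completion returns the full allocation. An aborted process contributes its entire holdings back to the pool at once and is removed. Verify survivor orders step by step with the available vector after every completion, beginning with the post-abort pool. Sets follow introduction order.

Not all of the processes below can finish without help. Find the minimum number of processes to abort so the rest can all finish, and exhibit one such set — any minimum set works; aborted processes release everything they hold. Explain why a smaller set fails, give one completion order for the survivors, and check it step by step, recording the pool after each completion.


The answer: abort task-0.
Key observation: before aborting task-0, task-6 was permanently blocked — no order could ever run it; afterwards it completes at step 2.
Why nothing smaller works: aborting no one leaves the state deadlocked as given.
Survivors finish in the order: task-7, task-6, task-2, task-8. Step-by-step check (pool after the aborts first):
  pool = (1, 2)
  task-7 needs (1, 0) <= (1, 2) -> finishes; pool += (1, 1) = (2, 3)
  task-6 needs (1, 3) <= (2, 3) -> finishes; pool += (2, 1) = (4, 4)
  task-2 needs (2, 1) <= (4, 4) -> finishes; pool += (2, 0) = (6, 4)
  task-8 needs (5, 1) <= (6, 4) -> finishes; pool += (1, 2) = (7, 6)


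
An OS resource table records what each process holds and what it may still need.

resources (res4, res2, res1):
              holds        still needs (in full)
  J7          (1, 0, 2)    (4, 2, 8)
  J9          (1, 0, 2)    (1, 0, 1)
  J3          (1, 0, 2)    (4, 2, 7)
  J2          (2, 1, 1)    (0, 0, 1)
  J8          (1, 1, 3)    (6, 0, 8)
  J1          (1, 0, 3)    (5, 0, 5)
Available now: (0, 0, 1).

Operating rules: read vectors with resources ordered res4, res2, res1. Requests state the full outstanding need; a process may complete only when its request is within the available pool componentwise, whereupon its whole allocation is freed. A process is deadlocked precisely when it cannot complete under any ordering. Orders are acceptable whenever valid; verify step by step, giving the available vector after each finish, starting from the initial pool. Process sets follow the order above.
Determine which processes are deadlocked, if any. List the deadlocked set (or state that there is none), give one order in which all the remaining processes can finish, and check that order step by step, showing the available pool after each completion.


The deadlocked set is J7, J3, J8 and J1.
Key observation: even finishing J2, J9 leaves just (3, 1, 4) free — too little res4 for any of the remaining processes.
One completion order for the rest: J2, J9. Walking it through:
  pool = (0, 0, 1)
  run J2 (needs (0, 0, 1), free (0, 0, 1)); after release of (2, 1, 1) the pool is (2, 1, 2)
  run J9 (needs (1, 0, 1), free (2, 1, 2)); after release of (1, 0, 2) the pool is (3, 1, 4)
The blocked processes can never fit:
  J7 still needs (4, 2, 8) but only (3, 1, 4) is free — short on res4, res2 and res1
  J3 still needs (4, 2, 7) but only (3, 1, 4) is free — short on res4, res2 and res1
  J8 still needs (6, 0, 8) but only (3, 1, 4) is free — short on res4 and res1
  J1 still needs (5, 0, 5) but only (3, 1, 4) is free — short on res4 and res1


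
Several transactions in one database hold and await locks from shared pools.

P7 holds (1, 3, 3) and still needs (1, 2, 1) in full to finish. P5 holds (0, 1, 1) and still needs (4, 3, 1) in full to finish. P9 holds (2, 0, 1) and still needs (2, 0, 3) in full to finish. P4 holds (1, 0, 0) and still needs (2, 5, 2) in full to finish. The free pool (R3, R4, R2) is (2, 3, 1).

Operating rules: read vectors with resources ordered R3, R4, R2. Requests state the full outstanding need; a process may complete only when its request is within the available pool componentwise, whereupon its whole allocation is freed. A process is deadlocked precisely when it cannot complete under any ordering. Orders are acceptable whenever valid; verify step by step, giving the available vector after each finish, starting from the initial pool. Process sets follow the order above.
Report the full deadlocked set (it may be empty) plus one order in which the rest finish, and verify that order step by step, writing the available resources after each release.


The deadlocked set is empty.
Key observation: P7 leads a chain of completions in which each release enables another process.
A valid finishing order for the others: P7, P9, P4, P5. Walking it through:
  pool = (2, 3, 1)
  P7 needs (1, 2, 1) <= (2, 3, 1) -> finishes; pool += (1, 3, 3) = (3, 6, 4)
  P9 needs (2, 0, 3) <= (3, 6, 4) -> finishes; pool += (2, 0, 1) = (5, 6, 5)
  P4 needs (2, 5, 2) <= (5, 6, 5) -> finishes; pool += (1, 0, 0) = (6, 6, 5)
  P5 needs (4, 3, 1) <= (6, 6, 5) -> finishes; pool += (0, 1, 1) = (6, 7, 6)


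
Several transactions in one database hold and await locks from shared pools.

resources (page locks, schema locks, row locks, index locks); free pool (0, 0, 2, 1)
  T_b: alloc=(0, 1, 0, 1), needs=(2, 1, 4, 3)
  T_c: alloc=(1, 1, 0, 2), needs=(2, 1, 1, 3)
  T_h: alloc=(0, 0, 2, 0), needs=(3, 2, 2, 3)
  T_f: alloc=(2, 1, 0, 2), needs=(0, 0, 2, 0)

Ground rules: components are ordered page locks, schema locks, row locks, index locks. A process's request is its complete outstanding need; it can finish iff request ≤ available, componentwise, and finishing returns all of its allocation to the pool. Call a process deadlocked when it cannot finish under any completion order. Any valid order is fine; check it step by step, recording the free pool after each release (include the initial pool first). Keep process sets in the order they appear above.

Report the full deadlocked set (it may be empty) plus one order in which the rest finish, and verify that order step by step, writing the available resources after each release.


The deadlocked set is empty.
Key observation: beginning at T_f, releases accumulate fast enough that every process eventually fits.
The rest can finish in the order T_f, T_c, T_h, T_b. Walking it through:
  pool = (0, 0, 2, 1)
  run T_f (needs (0, 0, 2, 0), free (0, 0, 2, 1)); after release of (2, 1, 0, 2) the pool is (2, 1, 2, 3)
  run T_c (needs (2, 1, 1, 3), free (2, 1, 2, 3)); after release of (1, 1, 0, 2) the pool is (3, 2, 2, 5)
  run T_h (needs (3, 2, 2, 3), free (3, 2, 2, 5)); after release of (0, 0, 2, 0) the pool is (3, 2, 4, 5)
  run T_b (needs (2, 1, 4, 3), free (3, 2, 4, 5)); after release of (0, 1, 0, 1) the pool is (3, 3, 4, 6)


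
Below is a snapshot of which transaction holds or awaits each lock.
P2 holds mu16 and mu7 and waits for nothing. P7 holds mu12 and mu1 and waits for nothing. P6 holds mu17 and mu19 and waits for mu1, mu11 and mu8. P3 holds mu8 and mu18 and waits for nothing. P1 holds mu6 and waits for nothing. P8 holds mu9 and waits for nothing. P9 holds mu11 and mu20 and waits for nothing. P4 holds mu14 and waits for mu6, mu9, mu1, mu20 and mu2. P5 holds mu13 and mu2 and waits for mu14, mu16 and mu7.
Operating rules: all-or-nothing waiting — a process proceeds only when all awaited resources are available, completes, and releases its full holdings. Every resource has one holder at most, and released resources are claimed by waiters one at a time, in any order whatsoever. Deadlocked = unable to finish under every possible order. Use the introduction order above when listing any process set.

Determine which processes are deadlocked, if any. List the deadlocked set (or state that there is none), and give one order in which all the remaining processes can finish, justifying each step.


The deadlocked set is P4 and P5.
Key observation: along P4 -> P5 -> P4, each member waits on what the next one holds — a deadlock; no other process is dragged down with it.
One completion order for the rest: P3, P8, P2, P9, P7, P1, P6.
Walking it through:
  P3 waits on nothing -> runs at once and releases mu8 and mu18
  P8 waits on nothing -> runs at once and releases mu9
  P2 waits on nothing -> runs at once and releases mu16 and mu7
  P9 waits on nothing -> runs at once and releases mu11 and mu20
  P7 waits on nothing -> runs at once and releases mu12 and mu1
  P1 waits on nothing -> runs at once and releases mu6
  P6 waits on mu1, mu11 and mu8 — all released -> runs and releases mu17 and mu19


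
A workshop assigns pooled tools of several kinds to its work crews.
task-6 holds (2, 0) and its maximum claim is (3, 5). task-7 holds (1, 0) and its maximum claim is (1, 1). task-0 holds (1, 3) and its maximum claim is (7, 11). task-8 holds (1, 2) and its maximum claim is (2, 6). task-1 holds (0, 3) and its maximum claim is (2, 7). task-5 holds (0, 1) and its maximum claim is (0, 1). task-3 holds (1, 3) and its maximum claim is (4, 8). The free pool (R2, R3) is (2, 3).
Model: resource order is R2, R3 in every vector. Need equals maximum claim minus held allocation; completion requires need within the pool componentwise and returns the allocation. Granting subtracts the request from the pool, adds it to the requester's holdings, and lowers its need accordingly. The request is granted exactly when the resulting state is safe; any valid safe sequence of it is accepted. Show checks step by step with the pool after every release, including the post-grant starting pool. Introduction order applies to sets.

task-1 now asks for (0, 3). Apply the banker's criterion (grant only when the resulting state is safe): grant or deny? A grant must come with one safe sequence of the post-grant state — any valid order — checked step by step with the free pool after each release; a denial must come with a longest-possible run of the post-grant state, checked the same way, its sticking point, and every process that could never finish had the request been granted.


GRANT: granting preserves safety; a valid post-grant sequence is task-5, task-1, task-7, task-3, task-6, task-8, task-0.
Key observation: with (2, 0) left after the transfer, task-5 can run at once — the state stays safe.
Step-by-step check of the post-grant state:
  pool = (2, 0)
  task-5 needs (0, 0) <= (2, 0) -> finishes; pool += (0, 1) = (2, 1)
  task-1 needs (2, 1) <= (2, 1) -> finishes; pool += (0, 6) = (2, 7)
  task-7 needs (0, 1) <= (2, 7) -> finishes; pool += (1, 0) = (3, 7)
  task-3 needs (3, 5) <= (3, 7) -> finishes; pool += (1, 3) = (4, 10)
  task-6 needs (1, 5) <= (4, 10) -> finishes; pool += (2, 0) = (6, 10)
  task-8 needs (1, 4) <= (6, 10) -> finishes; pool += (1, 2) = (7, 12)
  task-0 needs (6, 8) <= (7, 12) -> finishes; pool += (1, 3) = (8, 15)


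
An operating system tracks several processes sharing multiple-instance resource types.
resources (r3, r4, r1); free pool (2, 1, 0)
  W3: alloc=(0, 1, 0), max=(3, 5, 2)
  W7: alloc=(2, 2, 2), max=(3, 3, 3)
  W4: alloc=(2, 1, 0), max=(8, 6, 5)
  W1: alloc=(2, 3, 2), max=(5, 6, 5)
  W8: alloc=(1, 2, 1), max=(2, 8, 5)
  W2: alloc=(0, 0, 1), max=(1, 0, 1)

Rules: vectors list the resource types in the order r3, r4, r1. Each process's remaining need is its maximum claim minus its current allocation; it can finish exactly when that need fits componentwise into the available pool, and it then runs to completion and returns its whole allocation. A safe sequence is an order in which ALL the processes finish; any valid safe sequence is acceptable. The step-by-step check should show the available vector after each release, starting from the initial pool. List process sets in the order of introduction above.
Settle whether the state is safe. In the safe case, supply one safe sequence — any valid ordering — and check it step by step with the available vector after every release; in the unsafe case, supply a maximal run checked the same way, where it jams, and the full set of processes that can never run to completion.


SAFE, for example via the order W2, W7, W1, W3, W4, W8.
Key observation: reading the order forward, W7 is the first process whose need (1, 1, 1) meets the free pool (2, 1, 1) exactly on a resource it requests.
Check, step by step:
  pool = (2, 1, 0)
  W2: need (1, 0, 0) fits (2, 1, 0); releases (0, 0, 1), pool now (2, 1, 1)
  W7: need (1, 1, 1) fits (2, 1, 1); releases (2, 2, 2), pool now (4, 3, 3)
  W1: need (3, 3, 3) fits (4, 3, 3); releases (2, 3, 2), pool now (6, 6, 5)
  W3: need (3, 4, 2) fits (6, 6, 5); releases (0, 1, 0), pool now (6, 7, 5)
  W4: need (6, 5, 5) fits (6, 7, 5); releases (2, 1, 0), pool now (8, 8, 5)
  W8: need (1, 6, 4) fits (8, 8, 5); releases (1, 2, 1), pool now (9, 10, 6)


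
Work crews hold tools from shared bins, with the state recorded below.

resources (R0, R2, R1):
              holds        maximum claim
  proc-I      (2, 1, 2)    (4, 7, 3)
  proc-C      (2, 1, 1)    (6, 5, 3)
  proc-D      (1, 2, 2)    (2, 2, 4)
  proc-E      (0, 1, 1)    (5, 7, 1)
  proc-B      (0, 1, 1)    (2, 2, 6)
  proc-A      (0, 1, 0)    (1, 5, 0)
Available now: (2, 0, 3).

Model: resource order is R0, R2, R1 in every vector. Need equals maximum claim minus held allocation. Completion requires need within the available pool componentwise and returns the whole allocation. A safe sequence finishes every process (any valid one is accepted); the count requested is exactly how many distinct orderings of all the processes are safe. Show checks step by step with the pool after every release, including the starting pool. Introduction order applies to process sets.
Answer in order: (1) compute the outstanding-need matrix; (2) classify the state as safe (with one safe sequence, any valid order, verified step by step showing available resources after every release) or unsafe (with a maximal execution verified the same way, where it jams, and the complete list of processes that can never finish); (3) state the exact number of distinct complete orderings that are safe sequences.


(1) Outstanding need per process (order R0, R2, R1):
  proc-I: (2, 6, 1)
  proc-C: (4, 4, 2)
  proc-D: (1, 0, 2)
  proc-E: (5, 6, 0)
  proc-B: (2, 1, 5)
  proc-A: (1, 4, 0)
(2) UNSAFE — no complete ordering exists.
Key observation: R2 is the bottleneck — with proc-D, proc-B done the pool holds (3, 3, 6), short of every remaining need.
A maximal execution: proc-D, proc-B — then nothing else fits. Step-by-step check:
  pool = (2, 0, 3)
  run proc-D (needs (1, 0, 2), free (2, 0, 3)); after release of (1, 2, 2) the pool is (3, 2, 5)
  run proc-B (needs (2, 1, 5), free (3, 2, 5)); after release of (0, 1, 1) the pool is (3, 3, 6)
  proc-I cannot run: need (2, 6, 1) vs free (3, 3, 6) (insufficient R2)
  proc-C cannot run: need (4, 4, 2) vs free (3, 3, 6) (insufficient R0 and R2)
  proc-E cannot run: need (5, 6, 0) vs free (3, 3, 6) (insufficient R0 and R2)
  proc-A cannot run: need (1, 4, 0) vs free (3, 3, 6) (insufficient R2)
Permanently blocked: proc-I, proc-C, proc-E and proc-A.
(3) The exact count: 0 of the possible complete orderings are safe sequences.


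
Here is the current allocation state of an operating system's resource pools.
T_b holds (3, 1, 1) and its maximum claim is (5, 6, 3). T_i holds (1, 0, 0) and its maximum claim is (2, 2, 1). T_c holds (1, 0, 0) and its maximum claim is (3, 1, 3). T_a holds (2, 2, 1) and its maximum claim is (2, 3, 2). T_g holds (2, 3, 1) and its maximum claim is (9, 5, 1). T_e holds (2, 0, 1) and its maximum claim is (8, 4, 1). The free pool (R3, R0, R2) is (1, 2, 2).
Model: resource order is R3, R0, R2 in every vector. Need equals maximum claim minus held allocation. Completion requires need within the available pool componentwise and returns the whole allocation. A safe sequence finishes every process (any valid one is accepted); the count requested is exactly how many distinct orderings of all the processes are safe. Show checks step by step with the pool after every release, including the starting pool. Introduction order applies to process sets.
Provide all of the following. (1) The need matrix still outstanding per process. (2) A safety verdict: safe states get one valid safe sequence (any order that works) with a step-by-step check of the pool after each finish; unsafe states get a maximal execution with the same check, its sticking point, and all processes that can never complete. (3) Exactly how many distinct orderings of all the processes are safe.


(1) Outstanding need per process (order R3, R0, R2):
  T_b: (2, 5, 2)
  T_i: (1, 2, 1)
  T_c: (2, 1, 3)
  T_a: (0, 1, 1)
  T_g: (7, 2, 0)
  T_e: (6, 4, 0)
(2) The state is UNSAFE.
Key observation: after T_i, T_a, T_c the pool peaks at (5, 4, 3), and each blocked process is short somewhere: T_b on R0; T_g on R3; T_e on R3.
Going as far as possible: T_i, T_a, T_c; after that, nothing fits. Step-by-step check:
  pool = (1, 2, 2)
  T_i: need (1, 2, 1) fits (1, 2, 2); releases (1, 0, 0), pool now (2, 2, 2)
  T_a: need (0, 1, 1) fits (2, 2, 2); releases (2, 2, 1), pool now (4, 4, 3)
  T_c: need (2, 1, 3) fits (4, 4, 3); releases (1, 0, 0), pool now (5, 4, 3)
  T_b still needs (2, 5, 2) but only (5, 4, 3) is free — short on R0
  T_g still needs (7, 2, 0) but only (5, 4, 3) is free — short on R3
  T_e still needs (6, 4, 0) but only (5, 4, 3) is free — short on R3
Never able to finish: T_b, T_g and T_e.
(3) Precisely 0 of the possible complete orderings are safe sequences.


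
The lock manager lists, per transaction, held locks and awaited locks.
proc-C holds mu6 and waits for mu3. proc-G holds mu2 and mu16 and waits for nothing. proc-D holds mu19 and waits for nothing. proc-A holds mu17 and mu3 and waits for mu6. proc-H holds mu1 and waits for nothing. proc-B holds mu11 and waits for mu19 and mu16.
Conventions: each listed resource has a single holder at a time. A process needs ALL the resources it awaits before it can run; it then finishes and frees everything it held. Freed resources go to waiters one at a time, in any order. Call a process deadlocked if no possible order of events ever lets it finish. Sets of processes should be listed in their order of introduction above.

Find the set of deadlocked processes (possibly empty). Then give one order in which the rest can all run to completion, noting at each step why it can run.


Deadlocked set: proc-C and proc-A.
Key observation: the waits loop around proc-C -> proc-A -> proc-C with no way out; no other process is dragged down with it.
The rest can finish in the order proc-D, proc-G, proc-H, proc-B.
Walking it through:
  run proc-D (it waits on nothing); releases mu19
  run proc-G (it waits on nothing); releases mu2 and mu16
  run proc-H (it waits on nothing); releases mu1
  run proc-B (all its waits — mu19 and mu16 — are resolved); releases mu11


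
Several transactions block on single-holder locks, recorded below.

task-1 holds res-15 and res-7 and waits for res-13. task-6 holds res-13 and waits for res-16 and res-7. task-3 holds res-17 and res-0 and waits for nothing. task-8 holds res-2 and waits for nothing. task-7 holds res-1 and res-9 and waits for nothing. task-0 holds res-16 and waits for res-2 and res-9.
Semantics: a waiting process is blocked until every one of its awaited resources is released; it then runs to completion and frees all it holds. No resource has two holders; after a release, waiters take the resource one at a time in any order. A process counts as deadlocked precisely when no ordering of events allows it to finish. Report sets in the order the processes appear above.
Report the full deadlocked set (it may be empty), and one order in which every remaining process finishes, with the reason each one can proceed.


The deadlocked set is task-1 and task-6.
Key observation: the wait chain closes on itself along task-1 -> task-6 -> task-1; no other process is dragged down with it.
A valid finishing order for the others: task-8, task-3, task-7, task-0.
Step-by-step check:
  run task-8 (it waits on nothing); releases res-2
  run task-3 (it waits on nothing); releases res-17 and res-0
  run task-7 (it waits on nothing); releases res-1 and res-9
  run task-0 (all its waits — res-2 and res-9 — are resolved); releases res-16


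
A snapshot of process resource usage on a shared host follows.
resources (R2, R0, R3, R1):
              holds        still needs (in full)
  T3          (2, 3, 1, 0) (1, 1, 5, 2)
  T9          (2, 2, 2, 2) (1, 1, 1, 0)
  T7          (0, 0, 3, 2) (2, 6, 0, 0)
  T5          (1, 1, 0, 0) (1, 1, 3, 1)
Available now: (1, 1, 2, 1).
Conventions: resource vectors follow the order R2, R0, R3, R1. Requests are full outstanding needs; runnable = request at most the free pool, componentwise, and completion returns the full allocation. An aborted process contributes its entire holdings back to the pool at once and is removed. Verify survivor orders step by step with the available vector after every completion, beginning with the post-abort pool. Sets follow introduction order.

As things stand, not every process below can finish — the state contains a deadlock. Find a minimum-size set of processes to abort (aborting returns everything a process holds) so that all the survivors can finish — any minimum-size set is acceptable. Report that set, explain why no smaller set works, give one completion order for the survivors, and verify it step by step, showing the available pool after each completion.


Minimum abort set: T7.
Key observation: the deadlocked T3 becomes finishable only because T7 released (0, 0, 3, 2); it completes at step 3 below.
Why nothing smaller works: aborting no one leaves the state deadlocked as given.
Survivors finish in the order: T9, T5, T3. Verifying each step (pool after the aborts first):
  pool = (1, 1, 5, 3)
  T9 needs (1, 1, 1, 0) <= (1, 1, 5, 3) -> finishes; pool += (2, 2, 2, 2) = (3, 3, 7, 5)
  T5 needs (1, 1, 3, 1) <= (3, 3, 7, 5) -> finishes; pool += (1, 1, 0, 0) = (4, 4, 7, 5)
  T3 needs (1, 1, 5, 2) <= (4, 4, 7, 5) -> finishes; pool += (2, 3, 1, 0) = (6, 7, 8, 5)
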